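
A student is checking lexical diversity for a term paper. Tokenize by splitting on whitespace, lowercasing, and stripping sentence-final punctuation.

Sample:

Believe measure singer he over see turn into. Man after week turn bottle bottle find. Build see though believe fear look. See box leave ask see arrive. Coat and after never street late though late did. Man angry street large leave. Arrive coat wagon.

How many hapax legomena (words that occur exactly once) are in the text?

18

Frequencies: see:4, believe:2, turn:2, man:2, after:2, bottle:2, though:2, leave:2, arrive:2, coat:2, street:2, late:2, measure:1, singer:1, he:1, over:1, into:1, week:1, find:1, build:1, … (10 more, each freq 1)
Hapax (freq=1): and, angry, ask, box, build, did, fear, find, he, into, large, look, measure, never, over, singer, wagon, week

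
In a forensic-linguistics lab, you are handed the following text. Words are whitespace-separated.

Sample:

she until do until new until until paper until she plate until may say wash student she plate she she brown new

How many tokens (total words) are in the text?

Tokens: she, until, do, until, new, until, until, paper, until, she, plate, until, may, say, wash, student, she, plate, she, she, brown, new
N = 22

22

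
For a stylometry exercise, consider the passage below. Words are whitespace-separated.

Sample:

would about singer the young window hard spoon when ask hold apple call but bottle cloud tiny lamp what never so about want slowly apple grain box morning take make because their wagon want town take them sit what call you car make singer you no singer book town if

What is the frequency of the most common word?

3

Frequencies: singer:3, about:2, apple:2, call:2, what:2, want:2, take:2, make:2, town:2, you:2, would:1, the:1, young:1, window:1, hard:1, spoon:1, when:1, ask:1, hold:1, but:1, … (19 more, each freq 1)
Most common: 'singer' with frequency 3.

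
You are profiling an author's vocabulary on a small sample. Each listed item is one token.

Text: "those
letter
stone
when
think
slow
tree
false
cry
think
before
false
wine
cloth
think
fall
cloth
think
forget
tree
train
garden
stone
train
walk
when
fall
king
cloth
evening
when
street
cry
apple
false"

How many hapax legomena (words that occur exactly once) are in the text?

Frequencies: think:4, when:3, false:3, cloth:3, stone:2, tree:2, cry:2, fall:2, train:2, those:1, letter:1, slow:1, before:1, wine:1, forget:1, garden:1, walk:1, king:1, evening:1, street:1, … (1 more, each freq 1)
Hapax (freq=1): apple, before, evening, forget, garden, king, letter, slow, street, those, walk, wine

12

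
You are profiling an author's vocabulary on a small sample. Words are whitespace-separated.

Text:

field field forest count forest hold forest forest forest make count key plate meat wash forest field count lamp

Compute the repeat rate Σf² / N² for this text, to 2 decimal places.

0.17

Frequencies: forest:6, field:3, count:3, hold:1, make:1, key:1, plate:1, meat:1, wash:1, lamp:1
Σf² = 61; N² = 361
Repeat rate = 61 / 361 = 0.17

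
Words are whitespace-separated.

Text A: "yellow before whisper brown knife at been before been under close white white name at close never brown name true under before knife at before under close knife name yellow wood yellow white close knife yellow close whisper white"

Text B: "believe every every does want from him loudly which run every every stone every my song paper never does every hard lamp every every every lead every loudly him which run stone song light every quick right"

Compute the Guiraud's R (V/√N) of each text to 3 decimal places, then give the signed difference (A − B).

A: V=14, N=39, R=2.242
B: V=20, N=37, R=3.288
Difference = 2.242 − 3.288 = -1.046

-1.046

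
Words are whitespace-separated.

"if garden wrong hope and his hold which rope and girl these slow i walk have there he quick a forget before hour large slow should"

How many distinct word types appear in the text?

Distinct types: {a, and, before, forget, garden, girl, have, he, his, hold, hope, hour, i, if, large, quick, rope, should, slow, there, these, walk, which, wrong}
V = 24

24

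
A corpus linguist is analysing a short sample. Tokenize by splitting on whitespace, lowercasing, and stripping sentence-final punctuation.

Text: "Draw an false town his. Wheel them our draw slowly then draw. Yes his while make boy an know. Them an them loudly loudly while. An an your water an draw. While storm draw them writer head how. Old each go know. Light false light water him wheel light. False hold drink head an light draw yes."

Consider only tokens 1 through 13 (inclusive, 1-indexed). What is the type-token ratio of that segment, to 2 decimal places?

0.85

Segment tokens 1–13: draw, an, false, town, his, wheel, them, our, draw, slowly, then, draw, yes
Segment N = 13, segment V = 11.
TTR = 11 / 13 = 0.85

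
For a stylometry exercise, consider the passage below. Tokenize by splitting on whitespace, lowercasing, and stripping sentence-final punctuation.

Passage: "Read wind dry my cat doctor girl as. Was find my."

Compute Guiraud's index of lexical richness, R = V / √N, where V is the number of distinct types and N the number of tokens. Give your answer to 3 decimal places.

N = 11, V = 10.
√N = 3.316625
R = 10 / 3.316625 = 3.015

3.015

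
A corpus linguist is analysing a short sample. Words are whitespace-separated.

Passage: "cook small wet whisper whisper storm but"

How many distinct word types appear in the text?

6

Distinct types: {but, cook, small, storm, wet, whisper}
V = 6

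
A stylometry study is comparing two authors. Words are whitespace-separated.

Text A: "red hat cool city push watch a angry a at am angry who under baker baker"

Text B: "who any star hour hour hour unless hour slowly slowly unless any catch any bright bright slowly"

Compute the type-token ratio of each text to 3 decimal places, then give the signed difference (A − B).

0.342

TTR(A) = 13/16 = 0.813
TTR(B) = 8/17 = 0.471
Difference = 0.813 − 0.471 = 0.342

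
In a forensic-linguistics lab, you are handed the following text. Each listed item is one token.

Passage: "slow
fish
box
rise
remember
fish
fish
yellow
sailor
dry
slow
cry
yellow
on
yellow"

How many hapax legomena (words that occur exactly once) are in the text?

7

Frequencies: fish:3, yellow:3, slow:2, box:1, rise:1, remember:1, sailor:1, dry:1, cry:1, on:1
Hapax (freq=1): box, cry, dry, on, remember, rise, sailor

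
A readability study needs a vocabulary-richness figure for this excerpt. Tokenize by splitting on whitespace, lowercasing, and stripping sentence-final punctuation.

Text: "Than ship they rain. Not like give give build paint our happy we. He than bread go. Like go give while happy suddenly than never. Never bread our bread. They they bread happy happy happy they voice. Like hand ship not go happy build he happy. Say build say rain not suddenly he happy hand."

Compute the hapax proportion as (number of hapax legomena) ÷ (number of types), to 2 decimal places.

0.19

Frequencies: happy:8, they:4, bread:4, than:3, not:3, like:3, give:3, build:3, he:3, go:3, ship:2, rain:2, our:2, suddenly:2, never:2, hand:2, say:2, paint:1, we:1, while:1, … (1 more, each freq 1)
Hapax count = 4; type count = 21.
Ratio = 4 / 21 = 0.19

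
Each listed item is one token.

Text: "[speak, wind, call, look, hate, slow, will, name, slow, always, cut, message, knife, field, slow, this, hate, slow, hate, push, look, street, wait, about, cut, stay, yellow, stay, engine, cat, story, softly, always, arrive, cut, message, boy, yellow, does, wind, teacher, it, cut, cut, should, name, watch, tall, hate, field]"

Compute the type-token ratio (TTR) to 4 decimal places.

0.6400

N = 50 tokens, V = 32 types.
TTR = V / N = 32 / 50 = 0.6400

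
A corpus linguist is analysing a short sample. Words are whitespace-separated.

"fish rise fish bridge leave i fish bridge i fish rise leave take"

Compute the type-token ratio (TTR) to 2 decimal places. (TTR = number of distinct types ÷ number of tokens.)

N = 13 tokens, V = 6 types.
TTR = V / N = 6 / 13 = 0.46

0.46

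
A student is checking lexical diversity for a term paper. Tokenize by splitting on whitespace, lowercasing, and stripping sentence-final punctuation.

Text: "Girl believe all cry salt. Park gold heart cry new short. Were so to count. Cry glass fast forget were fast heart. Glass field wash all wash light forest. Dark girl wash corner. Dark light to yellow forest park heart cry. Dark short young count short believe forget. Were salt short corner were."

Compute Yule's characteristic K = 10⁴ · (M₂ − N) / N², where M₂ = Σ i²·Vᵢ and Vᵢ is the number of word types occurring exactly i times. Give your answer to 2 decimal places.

284.80

Frequencies: cry:4, short:4, were:4, heart:3, wash:3, dark:3, girl:2, believe:2, all:2, salt:2, park:2, to:2, count:2, glass:2, fast:2, forget:2, light:2, forest:2, corner:2, gold:1, … (5 more, each freq 1)
N = 53. Frequency spectrum: V_1=6, V_2=13, V_3=3, V_4=3
M₂ = 1²·6 + 2²·13 + 3²·3 + 4²·3 = 133
K = 10000 × (133 − 53) / 53² = 284.80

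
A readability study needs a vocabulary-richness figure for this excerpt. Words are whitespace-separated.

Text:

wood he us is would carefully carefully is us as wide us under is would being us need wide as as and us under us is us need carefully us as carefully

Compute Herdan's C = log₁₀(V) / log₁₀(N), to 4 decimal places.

N = 32, V = 12.
log₁₀(V) = 1.079181, log₁₀(N) = 1.505150
C = 1.079181 / 1.505150 = 0.7170

0.7170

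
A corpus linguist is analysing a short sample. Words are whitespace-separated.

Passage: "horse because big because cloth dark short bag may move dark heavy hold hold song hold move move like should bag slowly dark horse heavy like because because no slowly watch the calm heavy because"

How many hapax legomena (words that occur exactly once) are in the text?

Frequencies: because:5, dark:3, move:3, heavy:3, hold:3, horse:2, bag:2, like:2, slowly:2, big:1, cloth:1, short:1, may:1, song:1, should:1, no:1, watch:1, the:1, calm:1
Hapax (freq=1): big, calm, cloth, may, no, short, should, song, the, watch

10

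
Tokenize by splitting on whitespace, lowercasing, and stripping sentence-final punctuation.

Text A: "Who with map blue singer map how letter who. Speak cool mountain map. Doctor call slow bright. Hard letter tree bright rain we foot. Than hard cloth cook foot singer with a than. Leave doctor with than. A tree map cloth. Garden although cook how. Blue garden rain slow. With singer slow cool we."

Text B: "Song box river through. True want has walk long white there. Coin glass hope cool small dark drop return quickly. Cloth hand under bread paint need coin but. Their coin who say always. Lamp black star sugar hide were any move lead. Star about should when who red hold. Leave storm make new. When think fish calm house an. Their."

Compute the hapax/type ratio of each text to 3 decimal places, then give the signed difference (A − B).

-0.715

A: hapax=5, V=26, ratio=0.192
B: hapax=49, V=54, ratio=0.907
Difference = 0.192 − 0.907 = -0.715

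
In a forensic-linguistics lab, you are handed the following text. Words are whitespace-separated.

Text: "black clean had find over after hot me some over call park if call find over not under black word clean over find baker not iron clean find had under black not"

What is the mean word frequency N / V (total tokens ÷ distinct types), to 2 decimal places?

N = 32 tokens, V = 17 types.
Mean frequency = N / V = 32 / 17 = 1.88

1.88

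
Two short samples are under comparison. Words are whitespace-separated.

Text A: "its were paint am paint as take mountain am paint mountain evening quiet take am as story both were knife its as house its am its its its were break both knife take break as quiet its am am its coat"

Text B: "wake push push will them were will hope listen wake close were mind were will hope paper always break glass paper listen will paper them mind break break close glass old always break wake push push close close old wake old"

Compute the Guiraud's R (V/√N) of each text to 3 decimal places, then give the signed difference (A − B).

0.157

A: V=15, N=41, R=2.343
B: V=14, N=41, R=2.186
Difference = 2.343 − 2.186 = 0.157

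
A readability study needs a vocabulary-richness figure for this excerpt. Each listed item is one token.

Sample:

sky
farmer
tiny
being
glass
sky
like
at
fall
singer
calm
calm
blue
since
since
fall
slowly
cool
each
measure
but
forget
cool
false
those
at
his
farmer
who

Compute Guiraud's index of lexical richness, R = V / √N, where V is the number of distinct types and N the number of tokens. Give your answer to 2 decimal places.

4.09

N = 29, V = 22.
√N = 5.385165
R = 22 / 5.385165 = 4.09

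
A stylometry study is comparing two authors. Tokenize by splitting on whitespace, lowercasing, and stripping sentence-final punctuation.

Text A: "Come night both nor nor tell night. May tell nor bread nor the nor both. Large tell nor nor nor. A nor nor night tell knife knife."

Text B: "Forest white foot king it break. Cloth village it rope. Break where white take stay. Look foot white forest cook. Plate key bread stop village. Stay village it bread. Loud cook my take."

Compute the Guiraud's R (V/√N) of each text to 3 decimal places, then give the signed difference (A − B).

A: V=11, N=27, R=2.117
B: V=20, N=33, R=3.482
Difference = 2.117 − 3.482 = -1.365

-1.365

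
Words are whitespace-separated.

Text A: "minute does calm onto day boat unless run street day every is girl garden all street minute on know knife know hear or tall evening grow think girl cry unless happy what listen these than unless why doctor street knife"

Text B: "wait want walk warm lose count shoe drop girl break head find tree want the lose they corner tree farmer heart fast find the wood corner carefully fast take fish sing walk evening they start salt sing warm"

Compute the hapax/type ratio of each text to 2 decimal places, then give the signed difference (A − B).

A: hapax=24, V=31, ratio=0.77
B: hapax=16, V=27, ratio=0.59
Difference = 0.77 − 0.59 = 0.18

0.18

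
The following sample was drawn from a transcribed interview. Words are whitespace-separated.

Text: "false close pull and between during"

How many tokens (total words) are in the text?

Tokens: false, close, pull, and, between, during
N = 6

6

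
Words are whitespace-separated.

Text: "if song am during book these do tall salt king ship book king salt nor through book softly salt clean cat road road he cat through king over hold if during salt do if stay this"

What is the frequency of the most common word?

4

Frequencies: salt:4, if:3, book:3, king:3, during:2, do:2, through:2, cat:2, road:2, song:1, am:1, these:1, tall:1, ship:1, nor:1, softly:1, clean:1, he:1, over:1, hold:1, … (2 more, each freq 1)
Most common: 'salt' with frequency 4.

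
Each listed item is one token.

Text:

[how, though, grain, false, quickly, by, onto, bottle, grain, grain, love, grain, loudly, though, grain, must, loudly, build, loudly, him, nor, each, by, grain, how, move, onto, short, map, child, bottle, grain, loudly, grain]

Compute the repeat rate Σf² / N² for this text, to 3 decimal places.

Frequencies: grain:8, loudly:4, how:2, though:2, by:2, onto:2, bottle:2, false:1, quickly:1, love:1, must:1, build:1, him:1, nor:1, each:1, move:1, short:1, map:1, child:1
Σf² = 112; N² = 1156
Repeat rate = 112 / 1156 = 0.097

0.097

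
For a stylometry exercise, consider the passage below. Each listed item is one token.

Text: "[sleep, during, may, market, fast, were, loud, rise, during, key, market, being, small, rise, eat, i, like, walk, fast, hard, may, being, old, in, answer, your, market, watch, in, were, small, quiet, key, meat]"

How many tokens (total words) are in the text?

34

Tokens: sleep, during, may, market, fast, were, loud, rise, during, key, market, being, small, rise, eat, i, like, walk, fast, hard, may, being, old, in, answer, your, market, watch, in, were, small, quiet, key, meat
N = 34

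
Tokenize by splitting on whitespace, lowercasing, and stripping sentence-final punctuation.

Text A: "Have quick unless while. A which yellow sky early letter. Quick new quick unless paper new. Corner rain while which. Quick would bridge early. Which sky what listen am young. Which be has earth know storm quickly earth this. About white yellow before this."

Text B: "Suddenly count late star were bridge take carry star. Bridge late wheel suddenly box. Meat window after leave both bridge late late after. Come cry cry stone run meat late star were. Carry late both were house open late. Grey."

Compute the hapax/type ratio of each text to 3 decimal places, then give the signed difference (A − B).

A: hapax=20, V=30, ratio=0.667
B: hapax=12, V=22, ratio=0.545
Difference = 0.667 − 0.545 = 0.122

0.122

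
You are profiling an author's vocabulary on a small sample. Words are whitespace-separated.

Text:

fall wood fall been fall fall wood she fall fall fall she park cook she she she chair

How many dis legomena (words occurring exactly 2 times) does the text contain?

1

Frequencies: fall:7, she:5, wood:2, been:1, park:1, cook:1, chair:1
Words with frequency 2: wood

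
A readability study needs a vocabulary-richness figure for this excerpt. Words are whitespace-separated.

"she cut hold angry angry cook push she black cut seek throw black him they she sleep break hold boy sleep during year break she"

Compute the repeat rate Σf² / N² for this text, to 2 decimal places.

0.08

Frequencies: she:4, cut:2, hold:2, angry:2, black:2, sleep:2, break:2, cook:1, push:1, seek:1, throw:1, him:1, they:1, boy:1, during:1, year:1
Σf² = 49; N² = 625
Repeat rate = 49 / 625 = 0.08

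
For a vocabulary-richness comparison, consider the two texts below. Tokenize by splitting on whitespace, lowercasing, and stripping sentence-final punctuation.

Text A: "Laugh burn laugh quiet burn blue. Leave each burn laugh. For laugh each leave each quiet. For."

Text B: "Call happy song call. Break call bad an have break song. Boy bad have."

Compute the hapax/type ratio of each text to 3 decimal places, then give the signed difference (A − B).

A: hapax=1, V=7, ratio=0.143
B: hapax=3, V=8, ratio=0.375
Difference = 0.143 − 0.375 = -0.232

-0.232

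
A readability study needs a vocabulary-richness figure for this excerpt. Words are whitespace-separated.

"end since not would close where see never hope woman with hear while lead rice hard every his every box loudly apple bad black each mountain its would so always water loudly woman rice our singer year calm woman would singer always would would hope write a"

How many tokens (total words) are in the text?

47

Tokens: end, since, not, would, close, where, see, never, hope, woman, with, hear, while, lead, rice, hard, every, his, every, box, loudly, apple, bad, black, each, mountain, its, would, so, always, water, loudly, woman, rice, our, singer, year, calm, woman, would, singer, always, would, would, hope, write, a
N = 47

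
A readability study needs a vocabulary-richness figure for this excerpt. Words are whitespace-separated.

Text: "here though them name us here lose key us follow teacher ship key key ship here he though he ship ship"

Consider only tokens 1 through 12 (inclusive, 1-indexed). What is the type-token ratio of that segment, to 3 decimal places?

0.833

Segment tokens 1–12: here, though, them, name, us, here, lose, key, us, follow, teacher, ship
Segment N = 12, segment V = 10.
TTR = 10 / 12 = 0.833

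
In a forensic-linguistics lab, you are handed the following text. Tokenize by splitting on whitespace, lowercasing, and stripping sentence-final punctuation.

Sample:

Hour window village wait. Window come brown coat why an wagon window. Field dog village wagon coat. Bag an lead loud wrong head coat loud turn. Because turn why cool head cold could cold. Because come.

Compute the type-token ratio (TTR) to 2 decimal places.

N = 36 tokens, V = 22 types.
TTR = V / N = 22 / 36 = 0.61

0.61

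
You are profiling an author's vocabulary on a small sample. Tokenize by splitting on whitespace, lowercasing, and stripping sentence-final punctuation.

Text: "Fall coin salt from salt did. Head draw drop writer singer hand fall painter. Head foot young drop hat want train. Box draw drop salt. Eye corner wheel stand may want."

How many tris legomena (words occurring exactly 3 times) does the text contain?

2

Frequencies: salt:3, drop:3, fall:2, head:2, draw:2, want:2, coin:1, from:1, did:1, writer:1, singer:1, hand:1, painter:1, foot:1, young:1, hat:1, train:1, box:1, eye:1, corner:1, … (3 more, each freq 1)
Words with frequency 3: drop, salt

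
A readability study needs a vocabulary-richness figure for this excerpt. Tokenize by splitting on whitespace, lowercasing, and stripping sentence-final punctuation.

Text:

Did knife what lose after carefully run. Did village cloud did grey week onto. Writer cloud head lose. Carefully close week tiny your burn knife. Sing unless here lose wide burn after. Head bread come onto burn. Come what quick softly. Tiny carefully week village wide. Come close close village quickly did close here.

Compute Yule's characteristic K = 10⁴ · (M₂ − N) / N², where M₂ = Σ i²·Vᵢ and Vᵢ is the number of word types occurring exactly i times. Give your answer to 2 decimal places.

Frequencies: did:4, close:4, lose:3, carefully:3, village:3, week:3, burn:3, come:3, knife:2, what:2, after:2, cloud:2, onto:2, head:2, tiny:2, here:2, wide:2, run:1, grey:1, writer:1, … (7 more, each freq 1)
N = 54. Frequency spectrum: V_1=10, V_2=9, V_3=6, V_4=2
M₂ = 1²·10 + 2²·9 + 3²·6 + 4²·2 = 132
K = 10000 × (132 − 54) / 54² = 267.49

267.49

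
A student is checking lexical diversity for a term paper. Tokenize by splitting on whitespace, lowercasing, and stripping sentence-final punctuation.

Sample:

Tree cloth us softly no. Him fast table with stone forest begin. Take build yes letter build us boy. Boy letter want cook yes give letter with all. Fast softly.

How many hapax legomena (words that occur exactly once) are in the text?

Frequencies: letter:3, us:2, softly:2, fast:2, with:2, build:2, yes:2, boy:2, tree:1, cloth:1, no:1, him:1, table:1, stone:1, forest:1, begin:1, take:1, want:1, cook:1, give:1, … (1 more, each freq 1)
Hapax (freq=1): all, begin, cloth, cook, forest, give, him, no, stone, table, take, tree, want

13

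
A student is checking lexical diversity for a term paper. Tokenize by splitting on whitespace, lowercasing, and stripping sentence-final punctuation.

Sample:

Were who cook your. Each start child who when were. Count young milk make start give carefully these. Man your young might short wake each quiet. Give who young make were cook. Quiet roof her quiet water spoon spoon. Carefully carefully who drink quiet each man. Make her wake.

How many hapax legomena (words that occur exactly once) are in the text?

Frequencies: who:4, quiet:4, were:3, each:3, young:3, make:3, carefully:3, cook:2, your:2, start:2, give:2, man:2, wake:2, her:2, spoon:2, child:1, when:1, count:1, milk:1, these:1, … (5 more, each freq 1)
Hapax (freq=1): child, count, drink, might, milk, roof, short, these, water, when

10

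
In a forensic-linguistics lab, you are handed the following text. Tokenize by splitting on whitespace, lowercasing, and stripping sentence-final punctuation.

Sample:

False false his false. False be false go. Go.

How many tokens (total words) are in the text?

9

Tokens: false, false, his, false, false, be, false, go, go
N = 9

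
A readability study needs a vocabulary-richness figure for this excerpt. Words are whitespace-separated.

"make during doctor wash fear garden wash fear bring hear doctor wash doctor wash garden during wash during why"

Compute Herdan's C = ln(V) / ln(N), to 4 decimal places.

N = 19, V = 9.
ln(V) = 2.197225, ln(N) = 2.944439
C = 2.197225 / 2.944439 = 0.7462

0.7462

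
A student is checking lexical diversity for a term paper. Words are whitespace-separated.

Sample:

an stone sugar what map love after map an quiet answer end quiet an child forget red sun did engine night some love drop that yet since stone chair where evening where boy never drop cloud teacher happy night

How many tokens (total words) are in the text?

Tokens: an, stone, sugar, what, map, love, after, map, an, quiet, answer, end, quiet, an, child, forget, red, sun, did, engine, night, some, love, drop, that, yet, since, stone, chair, where, evening, where, boy, never, drop, cloud, teacher, happy, night
N = 39

39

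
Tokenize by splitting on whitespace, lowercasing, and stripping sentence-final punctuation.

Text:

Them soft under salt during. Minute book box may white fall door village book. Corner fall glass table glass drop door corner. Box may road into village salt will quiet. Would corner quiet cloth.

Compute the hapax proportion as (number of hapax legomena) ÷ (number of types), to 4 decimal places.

0.5652

Frequencies: corner:3, salt:2, book:2, box:2, may:2, fall:2, door:2, village:2, glass:2, quiet:2, them:1, soft:1, under:1, during:1, minute:1, white:1, table:1, drop:1, road:1, into:1, … (3 more, each freq 1)
Hapax count = 13; type count = 23.
Ratio = 13 / 23 = 0.5652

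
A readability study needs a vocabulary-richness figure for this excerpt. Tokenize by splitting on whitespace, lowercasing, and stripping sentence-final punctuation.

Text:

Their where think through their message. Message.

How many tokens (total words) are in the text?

7

Tokens: their, where, think, through, their, message, message
N = 7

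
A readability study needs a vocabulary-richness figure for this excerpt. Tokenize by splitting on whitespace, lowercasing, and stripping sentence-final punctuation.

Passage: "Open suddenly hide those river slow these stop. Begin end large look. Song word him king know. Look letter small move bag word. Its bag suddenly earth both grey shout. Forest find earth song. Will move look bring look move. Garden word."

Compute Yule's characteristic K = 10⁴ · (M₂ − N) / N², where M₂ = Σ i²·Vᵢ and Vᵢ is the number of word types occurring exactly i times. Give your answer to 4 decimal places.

Frequencies: look:4, word:3, move:3, suddenly:2, song:2, bag:2, earth:2, open:1, hide:1, those:1, river:1, slow:1, these:1, stop:1, begin:1, end:1, large:1, him:1, king:1, know:1, … (11 more, each freq 1)
N = 42. Frequency spectrum: V_1=24, V_2=4, V_3=2, V_4=1
M₂ = 1²·24 + 2²·4 + 3²·2 + 4²·1 = 74
K = 10000 × (74 − 42) / 42² = 181.4059

181.4059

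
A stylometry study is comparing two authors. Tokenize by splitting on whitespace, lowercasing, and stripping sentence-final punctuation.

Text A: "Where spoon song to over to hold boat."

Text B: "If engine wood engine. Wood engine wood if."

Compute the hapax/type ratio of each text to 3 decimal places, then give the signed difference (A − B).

0.857

A: hapax=6, V=7, ratio=0.857
B: hapax=0, V=3, ratio=0.000
Difference = 0.857 − 0.000 = 0.857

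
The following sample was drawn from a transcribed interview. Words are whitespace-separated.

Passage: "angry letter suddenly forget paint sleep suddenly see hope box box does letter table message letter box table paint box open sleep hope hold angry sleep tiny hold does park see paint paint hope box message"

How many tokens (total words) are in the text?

Tokens: angry, letter, suddenly, forget, paint, sleep, suddenly, see, hope, box, box, does, letter, table, message, letter, box, table, paint, box, open, sleep, hope, hold, angry, sleep, tiny, hold, does, park, see, paint, paint, hope, box, message
N = 36

36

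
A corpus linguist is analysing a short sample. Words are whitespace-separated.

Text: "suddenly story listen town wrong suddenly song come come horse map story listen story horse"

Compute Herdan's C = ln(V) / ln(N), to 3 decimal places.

0.811

N = 15, V = 9.
ln(V) = 2.197225, ln(N) = 2.708050
C = 2.197225 / 2.708050 = 0.811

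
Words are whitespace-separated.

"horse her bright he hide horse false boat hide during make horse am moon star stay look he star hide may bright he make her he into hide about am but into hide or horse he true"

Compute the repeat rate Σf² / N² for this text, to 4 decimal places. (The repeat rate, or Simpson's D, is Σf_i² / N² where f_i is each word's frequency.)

0.0738

Frequencies: he:5, hide:5, horse:4, her:2, bright:2, make:2, am:2, star:2, into:2, false:1, boat:1, during:1, moon:1, stay:1, look:1, may:1, about:1, but:1, or:1, true:1
Σf² = 101; N² = 1369
Repeat rate = 101 / 1369 = 0.0738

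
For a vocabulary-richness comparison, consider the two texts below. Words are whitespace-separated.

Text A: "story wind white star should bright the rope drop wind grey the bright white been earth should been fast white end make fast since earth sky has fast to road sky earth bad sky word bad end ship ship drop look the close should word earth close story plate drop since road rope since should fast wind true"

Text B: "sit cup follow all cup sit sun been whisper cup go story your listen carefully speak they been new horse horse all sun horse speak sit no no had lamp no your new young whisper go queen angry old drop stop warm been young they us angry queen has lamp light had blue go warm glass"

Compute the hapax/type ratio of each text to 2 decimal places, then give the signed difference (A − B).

A: hapax=8, V=27, ratio=0.30
B: hapax=12, V=31, ratio=0.39
Difference = 0.30 − 0.39 = -0.09

-0.09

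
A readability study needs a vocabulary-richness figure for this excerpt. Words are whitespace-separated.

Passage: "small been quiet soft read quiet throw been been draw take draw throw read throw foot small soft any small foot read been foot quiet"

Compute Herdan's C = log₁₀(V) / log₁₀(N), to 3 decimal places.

0.715

N = 25, V = 10.
log₁₀(V) = 1.000000, log₁₀(N) = 1.397940
C = 1.000000 / 1.397940 = 0.715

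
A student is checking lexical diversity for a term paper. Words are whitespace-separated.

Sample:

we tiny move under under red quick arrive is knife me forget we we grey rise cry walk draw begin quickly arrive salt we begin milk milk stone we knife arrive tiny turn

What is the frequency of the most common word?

Frequencies: we:5, arrive:3, tiny:2, under:2, knife:2, begin:2, milk:2, move:1, red:1, quick:1, is:1, me:1, forget:1, grey:1, rise:1, cry:1, walk:1, draw:1, quickly:1, salt:1, … (2 more, each freq 1)
Most common: 'we' with frequency 5.

5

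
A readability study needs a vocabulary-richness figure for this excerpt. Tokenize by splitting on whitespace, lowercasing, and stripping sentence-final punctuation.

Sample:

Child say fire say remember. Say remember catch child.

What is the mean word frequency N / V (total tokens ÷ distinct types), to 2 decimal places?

1.80

N = 9 tokens, V = 5 types.
Mean frequency = N / V = 9 / 5 = 1.80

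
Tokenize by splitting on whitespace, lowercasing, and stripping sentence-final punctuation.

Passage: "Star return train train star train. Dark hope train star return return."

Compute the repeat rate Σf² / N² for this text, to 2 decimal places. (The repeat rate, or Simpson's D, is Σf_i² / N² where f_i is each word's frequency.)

Frequencies: train:4, star:3, return:3, dark:1, hope:1
Σf² = 36; N² = 144
Repeat rate = 36 / 144 = 0.25

0.25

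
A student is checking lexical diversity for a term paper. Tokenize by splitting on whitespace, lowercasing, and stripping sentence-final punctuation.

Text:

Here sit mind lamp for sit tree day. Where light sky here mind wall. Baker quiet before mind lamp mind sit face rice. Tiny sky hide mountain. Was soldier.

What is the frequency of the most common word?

4

Frequencies: mind:4, sit:3, here:2, lamp:2, sky:2, for:1, tree:1, day:1, where:1, light:1, wall:1, baker:1, quiet:1, before:1, face:1, rice:1, tiny:1, hide:1, mountain:1, was:1, … (1 more, each freq 1)
Most common: 'mind' with frequency 4.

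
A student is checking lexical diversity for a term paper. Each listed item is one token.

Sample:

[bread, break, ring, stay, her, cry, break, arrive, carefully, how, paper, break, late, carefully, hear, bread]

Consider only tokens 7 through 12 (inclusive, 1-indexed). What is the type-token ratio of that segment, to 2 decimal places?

Segment tokens 7–12: break, arrive, carefully, how, paper, break
Segment N = 6, segment V = 5.
TTR = 5 / 6 = 0.83

0.83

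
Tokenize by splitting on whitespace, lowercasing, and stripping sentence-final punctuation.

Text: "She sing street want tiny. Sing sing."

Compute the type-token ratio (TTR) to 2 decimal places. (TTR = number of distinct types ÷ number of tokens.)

N = 7 tokens, V = 5 types.
TTR = V / N = 5 / 7 = 0.71

0.71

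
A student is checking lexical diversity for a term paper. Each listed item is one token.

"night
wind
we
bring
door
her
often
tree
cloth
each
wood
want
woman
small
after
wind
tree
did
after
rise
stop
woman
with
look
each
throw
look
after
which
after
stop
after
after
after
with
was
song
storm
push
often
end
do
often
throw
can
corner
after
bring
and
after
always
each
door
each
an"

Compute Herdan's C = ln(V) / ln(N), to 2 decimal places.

N = 55, V = 33.
ln(V) = 3.496508, ln(N) = 4.007333
C = 3.496508 / 4.007333 = 0.87

0.87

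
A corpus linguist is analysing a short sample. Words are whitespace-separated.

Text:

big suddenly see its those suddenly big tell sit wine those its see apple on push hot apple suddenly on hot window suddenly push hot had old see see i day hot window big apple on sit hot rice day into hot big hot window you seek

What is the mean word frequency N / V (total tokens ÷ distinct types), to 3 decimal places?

N = 47 tokens, V = 21 types.
Mean frequency = N / V = 47 / 21 = 2.238

2.238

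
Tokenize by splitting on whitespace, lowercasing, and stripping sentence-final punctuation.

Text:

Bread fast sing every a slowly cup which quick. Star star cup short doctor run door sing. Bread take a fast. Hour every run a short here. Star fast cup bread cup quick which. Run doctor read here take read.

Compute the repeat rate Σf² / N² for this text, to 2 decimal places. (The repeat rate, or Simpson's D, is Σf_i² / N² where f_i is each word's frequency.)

Frequencies: cup:4, bread:3, fast:3, a:3, star:3, run:3, sing:2, every:2, which:2, quick:2, short:2, doctor:2, take:2, here:2, read:2, slowly:1, door:1, hour:1
Σf² = 100; N² = 1600
Repeat rate = 100 / 1600 = 0.06

0.06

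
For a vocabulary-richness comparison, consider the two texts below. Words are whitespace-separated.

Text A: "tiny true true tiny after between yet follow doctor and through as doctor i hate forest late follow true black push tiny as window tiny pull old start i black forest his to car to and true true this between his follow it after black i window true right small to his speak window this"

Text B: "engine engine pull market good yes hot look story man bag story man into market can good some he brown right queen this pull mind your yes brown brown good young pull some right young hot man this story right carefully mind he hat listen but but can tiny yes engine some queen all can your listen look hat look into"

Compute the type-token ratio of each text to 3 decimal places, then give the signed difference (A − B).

TTR(A) = 28/55 = 0.509
TTR(B) = 27/61 = 0.443
Difference = 0.509 − 0.443 = 0.066

0.066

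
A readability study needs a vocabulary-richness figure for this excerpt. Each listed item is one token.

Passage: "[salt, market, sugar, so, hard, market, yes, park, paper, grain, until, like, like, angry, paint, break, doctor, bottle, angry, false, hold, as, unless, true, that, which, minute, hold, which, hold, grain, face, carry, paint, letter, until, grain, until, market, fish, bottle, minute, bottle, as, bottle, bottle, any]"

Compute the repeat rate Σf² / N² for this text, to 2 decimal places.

0.05

Frequencies: bottle:5, market:3, grain:3, until:3, hold:3, like:2, angry:2, paint:2, as:2, which:2, minute:2, salt:1, sugar:1, so:1, hard:1, yes:1, park:1, paper:1, break:1, doctor:1, … (9 more, each freq 1)
Σf² = 103; N² = 2209
Repeat rate = 103 / 2209 = 0.05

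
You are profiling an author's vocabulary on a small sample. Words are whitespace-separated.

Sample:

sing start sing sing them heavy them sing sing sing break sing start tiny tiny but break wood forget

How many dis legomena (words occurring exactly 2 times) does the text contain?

4

Frequencies: sing:7, start:2, them:2, break:2, tiny:2, heavy:1, but:1, wood:1, forget:1
Words with frequency 2: break, start, them, tiny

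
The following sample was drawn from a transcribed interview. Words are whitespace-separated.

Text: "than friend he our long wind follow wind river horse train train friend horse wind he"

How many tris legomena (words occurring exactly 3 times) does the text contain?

Frequencies: wind:3, friend:2, he:2, horse:2, train:2, than:1, our:1, long:1, follow:1, river:1
Words with frequency 3: wind

1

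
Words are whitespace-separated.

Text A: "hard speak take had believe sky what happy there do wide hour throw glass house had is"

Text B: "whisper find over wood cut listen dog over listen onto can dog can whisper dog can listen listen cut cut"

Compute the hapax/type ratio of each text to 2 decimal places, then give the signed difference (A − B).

A: hapax=15, V=16, ratio=0.94
B: hapax=3, V=9, ratio=0.33
Difference = 0.94 − 0.33 = 0.61

0.61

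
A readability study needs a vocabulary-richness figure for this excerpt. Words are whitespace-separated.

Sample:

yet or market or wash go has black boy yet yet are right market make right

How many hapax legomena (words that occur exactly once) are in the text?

7

Frequencies: yet:3, or:2, market:2, right:2, wash:1, go:1, has:1, black:1, boy:1, are:1, make:1
Hapax (freq=1): are, black, boy, go, has, make, wash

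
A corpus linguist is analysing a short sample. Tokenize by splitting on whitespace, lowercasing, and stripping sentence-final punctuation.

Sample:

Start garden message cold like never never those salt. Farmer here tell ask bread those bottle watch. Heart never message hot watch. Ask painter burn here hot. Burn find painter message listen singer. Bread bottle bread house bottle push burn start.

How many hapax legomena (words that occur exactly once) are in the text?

12

Frequencies: message:3, never:3, bread:3, bottle:3, burn:3, start:2, those:2, here:2, ask:2, watch:2, hot:2, painter:2, garden:1, cold:1, like:1, salt:1, farmer:1, tell:1, heart:1, find:1, … (4 more, each freq 1)
Hapax (freq=1): cold, farmer, find, garden, heart, house, like, listen, push, salt, singer, tell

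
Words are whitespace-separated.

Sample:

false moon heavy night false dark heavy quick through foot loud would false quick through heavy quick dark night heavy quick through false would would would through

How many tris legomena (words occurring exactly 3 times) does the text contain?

Frequencies: false:4, heavy:4, quick:4, through:4, would:4, night:2, dark:2, moon:1, foot:1, loud:1
Words with frequency 3: (none)

0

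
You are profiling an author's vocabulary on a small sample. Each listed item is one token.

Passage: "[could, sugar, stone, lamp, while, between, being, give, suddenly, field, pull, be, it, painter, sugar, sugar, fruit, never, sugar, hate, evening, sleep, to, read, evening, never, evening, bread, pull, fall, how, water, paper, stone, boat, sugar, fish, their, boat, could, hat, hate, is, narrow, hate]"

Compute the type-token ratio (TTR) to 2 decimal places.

N = 45 tokens, V = 32 types.
TTR = V / N = 32 / 45 = 0.71

0.71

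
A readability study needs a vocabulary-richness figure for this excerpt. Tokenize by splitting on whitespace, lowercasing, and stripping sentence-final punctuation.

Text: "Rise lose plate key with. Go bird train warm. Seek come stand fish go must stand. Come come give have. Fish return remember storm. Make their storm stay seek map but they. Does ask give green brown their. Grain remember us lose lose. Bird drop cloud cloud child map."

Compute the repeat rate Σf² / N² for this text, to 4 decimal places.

0.0346

Frequencies: lose:3, come:3, go:2, bird:2, seek:2, stand:2, fish:2, give:2, remember:2, storm:2, their:2, map:2, cloud:2, rise:1, plate:1, key:1, with:1, train:1, warm:1, must:1, … (14 more, each freq 1)
Σf² = 83; N² = 2401
Repeat rate = 83 / 2401 = 0.0346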